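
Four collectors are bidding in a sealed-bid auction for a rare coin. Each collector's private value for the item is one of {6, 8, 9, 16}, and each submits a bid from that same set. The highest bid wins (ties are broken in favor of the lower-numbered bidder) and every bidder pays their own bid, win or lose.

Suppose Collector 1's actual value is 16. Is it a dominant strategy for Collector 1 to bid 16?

Consider the case where Collector 2 bids 6, Collector 3 bids 6 and Collector 4 bids 6.
Truthful bid 16: wins, pays 16, utility 16 - 16 = 0.
Bid 6 instead: wins, pays 6, utility 16 - 6 = 10.
Since 10 > 0, bidding 6 is strictly better here, so truthful bidding is not dominant.

No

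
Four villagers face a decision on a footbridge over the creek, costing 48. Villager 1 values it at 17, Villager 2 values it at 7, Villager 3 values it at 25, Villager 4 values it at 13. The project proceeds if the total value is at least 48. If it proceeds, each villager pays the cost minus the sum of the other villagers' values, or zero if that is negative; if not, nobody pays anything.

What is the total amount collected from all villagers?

14

Total value 62 ≥ cost 48, so it is built.
Villager 1: others sum to 45; max(0, 48 - 45) = 3.
Villager 2: others sum to 55; max(0, 48 - 55) = 0.
Villager 3: others sum to 37; max(0, 48 - 37) = 11.
Villager 4: others sum to 49; max(0, 48 - 49) = 0.
Total collected = 3 + 0 + 11 + 0 = 14.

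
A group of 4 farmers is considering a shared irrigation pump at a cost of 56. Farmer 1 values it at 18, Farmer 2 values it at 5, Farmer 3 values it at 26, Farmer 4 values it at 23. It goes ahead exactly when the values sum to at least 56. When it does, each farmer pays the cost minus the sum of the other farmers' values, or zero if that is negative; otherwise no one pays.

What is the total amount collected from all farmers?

19

Total value 72 ≥ cost 56, so it is built.
Farmer 1: others sum to 54; max(0, 56 - 54) = 2.
Farmer 2: others sum to 67; max(0, 56 - 67) = 0.
Farmer 3: others sum to 46; max(0, 56 - 46) = 10.
Farmer 4: others sum to 49; max(0, 56 - 49) = 7.
Total collected = 2 + 0 + 10 + 7 = 19.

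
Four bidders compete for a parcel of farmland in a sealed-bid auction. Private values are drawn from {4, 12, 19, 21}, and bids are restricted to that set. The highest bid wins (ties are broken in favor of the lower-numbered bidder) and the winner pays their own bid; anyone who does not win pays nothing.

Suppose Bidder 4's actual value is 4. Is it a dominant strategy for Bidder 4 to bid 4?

Check each profile of the others' bids and compare truth against every alternative bid.
Others bid (4, 4, 4): truth gives 0, best alternative gives -8.
Others bid (4, 4, 12): truth gives 0, best alternative gives 0.
Others bid (4, 4, 19): truth gives 0, best alternative gives 0.
Others bid (4, 4, 21): truth gives 0, best alternative gives 0.
Others bid (4, 12, 4): truth gives 0, best alternative gives 0.
Others bid (4, 12, 12): truth gives 0, best alternative gives 0.
(Remaining 58 profiles checked similarly; truth is weakly best in each.)
In every case the truthful bid is at least as good as any alternative, so it is a dominant strategy.

Yes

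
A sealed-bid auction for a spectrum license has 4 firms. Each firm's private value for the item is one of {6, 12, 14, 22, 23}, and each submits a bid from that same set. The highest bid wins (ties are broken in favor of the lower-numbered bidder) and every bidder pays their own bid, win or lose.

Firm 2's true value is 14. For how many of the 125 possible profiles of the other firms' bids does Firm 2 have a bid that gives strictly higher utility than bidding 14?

111

Others bid (6, 6, 6): truth gives 0; bid 12 gives 2 > 0. Violating.
Others bid (6, 6, 12): truth gives 0; bid 12 gives 2 > 0. Violating.
Others bid (6, 6, 22): truth gives -14; bid 6 gives -6 > -14. Violating.
Others bid (6, 6, 23): truth gives -14; bid 6 gives -6 > -14. Violating.
Others bid (6, 6, 14): truth gives 0; no alternative beats it.
Others bid (6, 12, 14): truth gives 0; no alternative beats it.
(Checking all 125 profiles: 111 have a profitable deviation, 14 do not.)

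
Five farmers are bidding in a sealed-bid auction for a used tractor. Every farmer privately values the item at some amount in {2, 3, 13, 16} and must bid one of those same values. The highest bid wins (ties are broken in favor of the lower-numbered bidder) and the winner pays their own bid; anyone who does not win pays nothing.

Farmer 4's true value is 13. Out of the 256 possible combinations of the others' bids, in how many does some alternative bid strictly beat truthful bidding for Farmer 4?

Others bid (2, 2, 2, 2): truth gives 0; bid 3 gives 10 > 0. Violating.
Others bid (2, 2, 2, 3): truth gives 0; bid 3 gives 10 > 0. Violating.
Others bid (2, 2, 2, 13): truth gives 0; no alternative beats it.
Others bid (2, 2, 2, 16): truth gives 0; no alternative beats it.
(Checking all 256 profiles: 2 have a profitable deviation, 254 do not.)

2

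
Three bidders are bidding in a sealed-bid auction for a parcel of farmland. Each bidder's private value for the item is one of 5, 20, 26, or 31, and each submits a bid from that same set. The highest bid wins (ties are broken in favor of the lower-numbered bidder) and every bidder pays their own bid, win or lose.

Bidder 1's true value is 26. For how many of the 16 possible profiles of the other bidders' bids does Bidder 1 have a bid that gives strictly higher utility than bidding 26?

11

Others bid (5, 5): truth gives 0; bid 5 gives 21 > 0. Violating.
Others bid (5, 20): truth gives 0; bid 20 gives 6 > 0. Violating.
Others bid (5, 31): truth gives -26; bid 5 gives -5 > -26. Violating.
Others bid (20, 5): truth gives 0; bid 20 gives 6 > 0. Violating.
Others bid (5, 26): truth gives 0; no alternative beats it.
Others bid (20, 26): truth gives 0; no alternative beats it.
(Checking all 16 profiles: 11 have a profitable deviation, 5 do not.)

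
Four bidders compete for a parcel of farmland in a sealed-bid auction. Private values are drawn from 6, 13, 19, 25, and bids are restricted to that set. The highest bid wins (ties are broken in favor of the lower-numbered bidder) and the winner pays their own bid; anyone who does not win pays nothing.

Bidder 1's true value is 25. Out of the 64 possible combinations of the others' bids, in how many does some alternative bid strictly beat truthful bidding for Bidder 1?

27

Others bid (6, 6, 6): truth gives 0; bid 6 gives 19 > 0. Violating.
Others bid (6, 6, 13): truth gives 0; bid 13 gives 12 > 0. Violating.
Others bid (6, 6, 19): truth gives 0; bid 19 gives 6 > 0. Violating.
Others bid (6, 13, 6): truth gives 0; bid 13 gives 12 > 0. Violating.
Others bid (6, 6, 25): truth gives 0; no alternative beats it.
Others bid (6, 13, 25): truth gives 0; no alternative beats it.
(Checking all 64 profiles: 27 have a profitable deviation, 37 do not.)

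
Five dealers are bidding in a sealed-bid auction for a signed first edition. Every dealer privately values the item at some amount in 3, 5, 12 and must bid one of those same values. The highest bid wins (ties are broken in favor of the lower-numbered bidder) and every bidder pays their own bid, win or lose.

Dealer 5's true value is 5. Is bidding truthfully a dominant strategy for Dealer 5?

No

Consider the case where Dealer 1 bids 3, Dealer 2 bids 3, Dealer 3 bids 3 and Dealer 4 bids 5.
Truthful bid 5: loses but pays 5, utility -5.
Bid 3 instead: loses but pays 3, utility -3.
Since -3 > -5, bidding 3 is strictly better here, so truthful bidding is not dominant.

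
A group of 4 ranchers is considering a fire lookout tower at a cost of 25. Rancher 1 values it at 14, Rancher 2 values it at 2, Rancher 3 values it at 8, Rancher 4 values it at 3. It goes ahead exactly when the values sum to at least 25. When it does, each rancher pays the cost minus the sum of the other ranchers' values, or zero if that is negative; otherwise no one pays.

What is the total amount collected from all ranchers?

19

Total value 27 ≥ cost 25, so it is built.
Rancher 1: others sum to 13; max(0, 25 - 13) = 12.
Rancher 2: others sum to 25; max(0, 25 - 25) = 0.
Rancher 3: others sum to 19; max(0, 25 - 19) = 6.
Rancher 4: others sum to 24; max(0, 25 - 24) = 1.
Total collected = 12 + 0 + 6 + 1 = 19.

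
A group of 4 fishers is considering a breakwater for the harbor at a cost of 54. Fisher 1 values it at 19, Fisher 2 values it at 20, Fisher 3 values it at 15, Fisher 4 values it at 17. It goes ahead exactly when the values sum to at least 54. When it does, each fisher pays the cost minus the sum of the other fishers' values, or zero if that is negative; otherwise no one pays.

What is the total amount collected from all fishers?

Total value 71 ≥ cost 54, so it is built.
Fisher 1: others sum to 52; max(0, 54 - 52) = 2.
Fisher 2: others sum to 51; max(0, 54 - 51) = 3.
Fisher 3: others sum to 56; max(0, 54 - 56) = 0.
Fisher 4: others sum to 54; max(0, 54 - 54) = 0.
Total collected = 2 + 3 + 0 + 0 = 5.

5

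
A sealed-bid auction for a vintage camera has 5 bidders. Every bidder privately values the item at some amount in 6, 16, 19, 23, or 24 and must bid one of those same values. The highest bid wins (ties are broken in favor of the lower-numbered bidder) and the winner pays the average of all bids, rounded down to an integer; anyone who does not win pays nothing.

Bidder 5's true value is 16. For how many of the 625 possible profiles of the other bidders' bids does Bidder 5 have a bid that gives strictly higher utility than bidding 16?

Others bid (6, 6, 6, 16): truth gives 0; bid 19 gives 6 > 0. Violating.
Others bid (6, 6, 6, 19): truth gives 0; bid 23 gives 4 > 0. Violating.
Others bid (6, 6, 6, 23): truth gives 0; bid 24 gives 3 > 0. Violating.
Others bid (6, 6, 16, 6): truth gives 0; bid 19 gives 6 > 0. Violating.
Others bid (6, 6, 6, 6): truth gives 8; no alternative beats it.
Others bid (6, 6, 6, 24): truth gives 0; no alternative beats it.
(Checking all 625 profiles: 64 have a profitable deviation, 561 do not.)

64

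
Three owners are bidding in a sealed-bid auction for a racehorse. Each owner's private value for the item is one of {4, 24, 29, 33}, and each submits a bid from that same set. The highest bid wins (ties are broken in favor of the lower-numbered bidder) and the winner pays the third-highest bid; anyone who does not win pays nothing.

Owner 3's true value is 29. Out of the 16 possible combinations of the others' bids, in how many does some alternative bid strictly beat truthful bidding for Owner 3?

Others bid (4, 29): truth gives 0; bid 33 gives 25 > 0. Violating.
Others bid (24, 29): truth gives 0; bid 33 gives 5 > 0. Violating.
Others bid (29, 4): truth gives 0; bid 33 gives 25 > 0. Violating.
Others bid (29, 24): truth gives 0; bid 33 gives 5 > 0. Violating.
Others bid (4, 4): truth gives 25; no alternative beats it.
Others bid (4, 24): truth gives 25; no alternative beats it.
(Checking all 16 profiles: 4 have a profitable deviation, 12 do not.)

4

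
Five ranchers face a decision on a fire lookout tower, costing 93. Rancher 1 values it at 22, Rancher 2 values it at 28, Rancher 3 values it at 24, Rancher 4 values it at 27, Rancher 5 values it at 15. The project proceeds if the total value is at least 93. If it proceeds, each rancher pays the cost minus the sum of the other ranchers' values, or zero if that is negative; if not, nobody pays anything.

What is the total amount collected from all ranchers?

10

Total value 116 ≥ cost 93, so it is built.
Rancher 1: others sum to 94; max(0, 93 - 94) = 0.
Rancher 2: others sum to 88; max(0, 93 - 88) = 5.
Rancher 3: others sum to 92; max(0, 93 - 92) = 1.
Rancher 4: others sum to 89; max(0, 93 - 89) = 4.
Rancher 5: others sum to 101; max(0, 93 - 101) = 0.
Total collected = 0 + 5 + 1 + 4 + 0 = 10.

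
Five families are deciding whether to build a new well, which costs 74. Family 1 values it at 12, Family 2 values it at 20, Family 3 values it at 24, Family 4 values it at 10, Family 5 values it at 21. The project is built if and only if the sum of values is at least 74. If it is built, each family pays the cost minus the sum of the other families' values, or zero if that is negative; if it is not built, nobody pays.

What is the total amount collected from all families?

26

Total value 87 ≥ cost 74, so it is built.
Family 1: others sum to 75; max(0, 74 - 75) = 0.
Family 2: others sum to 67; max(0, 74 - 67) = 7.
Family 3: others sum to 63; max(0, 74 - 63) = 11.
Family 4: others sum to 77; max(0, 74 - 77) = 0.
Family 5: others sum to 66; max(0, 74 - 66) = 8.
Total collected = 0 + 7 + 11 + 0 + 8 = 26.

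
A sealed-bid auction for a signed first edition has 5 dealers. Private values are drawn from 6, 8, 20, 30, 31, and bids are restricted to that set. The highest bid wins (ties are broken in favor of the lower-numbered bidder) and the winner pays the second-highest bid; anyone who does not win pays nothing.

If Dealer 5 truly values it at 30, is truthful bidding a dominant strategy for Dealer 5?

Yes

Check each profile of the others' bids and compare truth against every alternative bid.
Others bid (6, 6, 6, 6): truth gives 24, best alternative gives 24.
Others bid (6, 6, 6, 8): truth gives 22, best alternative gives 22.
Others bid (6, 6, 8, 6): truth gives 22, best alternative gives 22.
Others bid (6, 6, 8, 8): truth gives 22, best alternative gives 22.
Others bid (6, 8, 6, 6): truth gives 22, best alternative gives 22.
Others bid (6, 8, 6, 8): truth gives 22, best alternative gives 22.
(Remaining 619 profiles checked similarly; truth is weakly best in each.)
In every case the truthful bid is at least as good as any alternative, so it is a dominant strategy.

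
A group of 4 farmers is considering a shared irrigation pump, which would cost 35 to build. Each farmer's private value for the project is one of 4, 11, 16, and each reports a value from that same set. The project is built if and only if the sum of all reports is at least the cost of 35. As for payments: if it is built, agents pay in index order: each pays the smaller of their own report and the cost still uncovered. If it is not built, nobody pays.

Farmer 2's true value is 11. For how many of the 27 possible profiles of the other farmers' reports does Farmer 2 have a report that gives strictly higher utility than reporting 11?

Others report (4, 11, 16): truth gives 0; report 4 gives 7 > 0. Violating.
Others report (4, 16, 11): truth gives 0; report 4 gives 7 > 0. Violating.
Others report (4, 16, 16): truth gives 0; report 4 gives 7 > 0. Violating.
Others report (11, 4, 16): truth gives 0; report 4 gives 7 > 0. Violating.
Others report (4, 4, 4): truth gives 0; no alternative beats it.
Others report (4, 4, 11): truth gives 0; no alternative beats it.
(Checking all 27 profiles: 17 have a profitable deviation, 10 do not.)

17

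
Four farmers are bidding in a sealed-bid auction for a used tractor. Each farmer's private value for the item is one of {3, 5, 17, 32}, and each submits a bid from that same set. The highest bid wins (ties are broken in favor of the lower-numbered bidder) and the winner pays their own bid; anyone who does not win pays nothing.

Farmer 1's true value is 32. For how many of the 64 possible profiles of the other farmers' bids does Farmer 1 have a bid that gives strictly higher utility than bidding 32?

27

Others bid (3, 3, 3): truth gives 0; bid 3 gives 29 > 0. Violating.
Others bid (3, 3, 5): truth gives 0; bid 5 gives 27 > 0. Violating.
Others bid (3, 3, 17): truth gives 0; bid 17 gives 15 > 0. Violating.
Others bid (3, 5, 3): truth gives 0; bid 5 gives 27 > 0. Violating.
Others bid (3, 3, 32): truth gives 0; no alternative beats it.
Others bid (3, 5, 32): truth gives 0; no alternative beats it.
(Checking all 64 profiles: 27 have a profitable deviation, 37 do not.)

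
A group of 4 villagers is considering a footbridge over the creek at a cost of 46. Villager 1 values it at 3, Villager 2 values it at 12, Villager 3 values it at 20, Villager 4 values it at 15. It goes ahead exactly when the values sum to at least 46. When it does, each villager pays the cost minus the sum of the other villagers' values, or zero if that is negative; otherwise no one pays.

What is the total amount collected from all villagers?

35

Total value 50 ≥ cost 46, so it is built.
Villager 1: others sum to 47; max(0, 46 - 47) = 0.
Villager 2: others sum to 38; max(0, 46 - 38) = 8.
Villager 3: others sum to 30; max(0, 46 - 30) = 16.
Villager 4: others sum to 35; max(0, 46 - 35) = 11.
Total collected = 0 + 8 + 16 + 11 = 35.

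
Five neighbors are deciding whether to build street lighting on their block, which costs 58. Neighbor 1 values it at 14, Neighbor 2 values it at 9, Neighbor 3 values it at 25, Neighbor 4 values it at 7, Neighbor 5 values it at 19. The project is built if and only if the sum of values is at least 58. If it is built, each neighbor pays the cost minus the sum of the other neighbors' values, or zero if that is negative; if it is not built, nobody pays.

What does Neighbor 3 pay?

Total value 74 ≥ cost 58, so the project is built.
The other neighbors' values sum to 49.
Cost minus that sum is 58 - 49 = 9.

9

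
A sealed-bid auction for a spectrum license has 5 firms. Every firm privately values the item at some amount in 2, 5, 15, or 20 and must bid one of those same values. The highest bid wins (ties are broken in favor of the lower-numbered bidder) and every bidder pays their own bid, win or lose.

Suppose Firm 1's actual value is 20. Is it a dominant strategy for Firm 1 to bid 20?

Consider the case where Firm 2 bids 2, Firm 3 bids 2, Firm 4 bids 2 and Firm 5 bids 2.
Truthful bid 20: wins, pays 20, utility 20 - 20 = 0.
Bid 2 instead: wins, pays 2, utility 20 - 2 = 18.
Since 18 > 0, bidding 2 is strictly better here, so truthful bidding is not dominant.

No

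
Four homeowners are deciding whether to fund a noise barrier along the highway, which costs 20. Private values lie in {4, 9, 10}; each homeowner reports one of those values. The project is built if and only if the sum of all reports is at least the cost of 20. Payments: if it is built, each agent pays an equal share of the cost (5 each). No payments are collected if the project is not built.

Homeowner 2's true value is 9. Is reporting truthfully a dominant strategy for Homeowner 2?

Yes

Check each profile of the others' reports and compare truth against every alternative report.
Others report (4, 4, 4): truth gives 4, best alternative gives 4.
Others report (4, 4, 9): truth gives 4, best alternative gives 4.
Others report (4, 4, 10): truth gives 4, best alternative gives 4.
Others report (4, 9, 4): truth gives 4, best alternative gives 4.
Others report (4, 9, 9): truth gives 4, best alternative gives 4.
Others report (4, 9, 10): truth gives 4, best alternative gives 4.
(Remaining 21 profiles checked similarly; truth is weakly best in each.)
In every case the truthful report is at least as good as any alternative, so it is a dominant strategy.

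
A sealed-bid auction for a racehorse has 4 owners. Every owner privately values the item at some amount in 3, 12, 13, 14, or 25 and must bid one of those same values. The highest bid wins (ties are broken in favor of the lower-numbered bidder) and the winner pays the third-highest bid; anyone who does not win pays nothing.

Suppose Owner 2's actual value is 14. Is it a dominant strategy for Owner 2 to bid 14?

No

Consider the case where Owner 1 bids 3, Owner 3 bids 3 and Owner 4 bids 25.
Truthful bid 14: loses, pays 0, utility 0.
Bid 25 instead: wins, pays 3, utility 14 - 3 = 11.
Since 11 > 0, bidding 25 is strictly better here, so truthful bidding is not dominant.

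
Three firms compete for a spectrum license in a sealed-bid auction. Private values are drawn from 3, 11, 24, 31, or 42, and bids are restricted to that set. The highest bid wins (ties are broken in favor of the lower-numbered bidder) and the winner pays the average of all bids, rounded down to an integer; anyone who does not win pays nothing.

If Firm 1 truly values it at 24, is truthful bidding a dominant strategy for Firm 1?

Consider the case where Firm 2 bids 3 and Firm 3 bids 3.
Truthful bid 24: wins, pays 10, utility 24 - 10 = 14.
Bid 3 instead: wins, pays 3, utility 24 - 3 = 21.
Since 21 > 14, bidding 3 is strictly better here, so truthful bidding is not dominant.

No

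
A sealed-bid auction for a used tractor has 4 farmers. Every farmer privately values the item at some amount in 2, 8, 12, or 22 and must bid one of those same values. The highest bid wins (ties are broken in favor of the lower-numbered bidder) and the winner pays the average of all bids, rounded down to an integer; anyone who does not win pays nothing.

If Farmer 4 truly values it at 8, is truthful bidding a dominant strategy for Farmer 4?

No

Consider the case where Farmer 1 bids 2, Farmer 2 bids 2 and Farmer 3 bids 8.
Truthful bid 8: loses, pays 0, utility 0.
Bid 12 instead: wins, pays 6, utility 8 - 6 = 2.
Since 2 > 0, bidding 12 is strictly better here, so truthful bidding is not dominant.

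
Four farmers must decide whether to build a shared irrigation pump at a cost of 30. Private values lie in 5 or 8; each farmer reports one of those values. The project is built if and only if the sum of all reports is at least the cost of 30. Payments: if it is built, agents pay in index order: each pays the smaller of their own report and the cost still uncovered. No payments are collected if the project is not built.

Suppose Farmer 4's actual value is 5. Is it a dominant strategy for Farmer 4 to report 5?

Check each profile of the others' reports and compare truth against every alternative report.
Others report (8, 8, 8): truth gives 0, best alternative gives -1.
Others report (5, 5, 5): truth gives 0, best alternative gives 0.
Others report (5, 5, 8): truth gives 0, best alternative gives 0.
Others report (5, 8, 5): truth gives 0, best alternative gives 0.
Others report (5, 8, 8): truth gives 0, best alternative gives 0.
Others report (8, 5, 5): truth gives 0, best alternative gives 0.
(Remaining 2 profiles checked similarly; truth is weakly best in each.)
In every case the truthful report is at least as good as any alternative, so it is a dominant strategy.

Yes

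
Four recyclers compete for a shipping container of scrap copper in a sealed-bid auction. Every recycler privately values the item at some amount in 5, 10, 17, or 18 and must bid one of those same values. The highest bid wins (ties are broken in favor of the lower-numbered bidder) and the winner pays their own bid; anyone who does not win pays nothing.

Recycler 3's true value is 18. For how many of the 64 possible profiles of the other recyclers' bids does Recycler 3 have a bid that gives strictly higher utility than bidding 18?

12

Others bid (5, 5, 5): truth gives 0; bid 10 gives 8 > 0. Violating.
Others bid (5, 5, 10): truth gives 0; bid 10 gives 8 > 0. Violating.
Others bid (5, 5, 17): truth gives 0; bid 17 gives 1 > 0. Violating.
Others bid (5, 10, 5): truth gives 0; bid 17 gives 1 > 0. Violating.
Others bid (5, 5, 18): truth gives 0; no alternative beats it.
Others bid (5, 10, 18): truth gives 0; no alternative beats it.
(Checking all 64 profiles: 12 have a profitable deviation, 52 do not.)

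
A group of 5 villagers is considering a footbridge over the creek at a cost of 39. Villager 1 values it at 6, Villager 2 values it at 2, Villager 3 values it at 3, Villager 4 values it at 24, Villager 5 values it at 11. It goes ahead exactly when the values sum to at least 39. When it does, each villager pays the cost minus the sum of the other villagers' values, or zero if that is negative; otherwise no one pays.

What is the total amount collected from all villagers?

Total value 46 ≥ cost 39, so it is built.
Villager 1: others sum to 40; max(0, 39 - 40) = 0.
Villager 2: others sum to 44; max(0, 39 - 44) = 0.
Villager 3: others sum to 43; max(0, 39 - 43) = 0.
Villager 4: others sum to 22; max(0, 39 - 22) = 17.
Villager 5: others sum to 35; max(0, 39 - 35) = 4.
Total collected = 0 + 0 + 0 + 17 + 4 = 21.

21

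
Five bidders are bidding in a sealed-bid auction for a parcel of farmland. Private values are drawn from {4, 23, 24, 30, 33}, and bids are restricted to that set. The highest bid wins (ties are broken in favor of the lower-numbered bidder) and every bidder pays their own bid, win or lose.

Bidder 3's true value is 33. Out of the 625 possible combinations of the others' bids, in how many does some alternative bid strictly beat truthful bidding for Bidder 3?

369

Others bid (4, 4, 4, 4): truth gives 0; bid 23 gives 10 > 0. Violating.
Others bid (4, 4, 4, 23): truth gives 0; bid 23 gives 10 > 0. Violating.
Others bid (4, 4, 4, 24): truth gives 0; bid 24 gives 9 > 0. Violating.
Others bid (4, 4, 4, 30): truth gives 0; bid 30 gives 3 > 0. Violating.
Others bid (4, 4, 4, 33): truth gives 0; no alternative beats it.
Others bid (4, 4, 23, 33): truth gives 0; no alternative beats it.
(Checking all 625 profiles: 369 have a profitable deviation, 256 do not.)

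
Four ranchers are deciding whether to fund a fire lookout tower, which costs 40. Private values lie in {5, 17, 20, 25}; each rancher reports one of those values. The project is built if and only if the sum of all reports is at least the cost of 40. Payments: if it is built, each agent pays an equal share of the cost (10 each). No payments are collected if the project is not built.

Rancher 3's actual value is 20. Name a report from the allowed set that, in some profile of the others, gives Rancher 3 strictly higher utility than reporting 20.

Suppose Rancher 1 reports 5, Rancher 2 reports 5 and Rancher 4 reports 5.
Report 20: project not built, utility 0.
Report 25: project built, pays 10, utility 20 - 10 = 10.
So reporting 25 beats truth here (10 > 0).

25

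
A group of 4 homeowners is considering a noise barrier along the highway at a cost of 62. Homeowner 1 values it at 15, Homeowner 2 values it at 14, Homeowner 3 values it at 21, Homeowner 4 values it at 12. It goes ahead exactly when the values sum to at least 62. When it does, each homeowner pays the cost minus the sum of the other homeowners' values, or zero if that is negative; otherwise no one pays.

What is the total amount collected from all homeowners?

62

Total value 62 ≥ cost 62, so it is built.
Homeowner 1: others sum to 47; max(0, 62 - 47) = 15.
Homeowner 2: others sum to 48; max(0, 62 - 48) = 14.
Homeowner 3: others sum to 41; max(0, 62 - 41) = 21.
Homeowner 4: others sum to 50; max(0, 62 - 50) = 12.
Total collected = 15 + 14 + 21 + 12 = 62.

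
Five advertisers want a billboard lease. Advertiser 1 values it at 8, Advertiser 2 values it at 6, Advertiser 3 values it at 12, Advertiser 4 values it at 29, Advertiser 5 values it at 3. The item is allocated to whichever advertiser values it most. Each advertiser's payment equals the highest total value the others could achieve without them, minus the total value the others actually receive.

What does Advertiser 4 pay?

12

Advertiser 4 has the highest value and receives the item.
Without Advertiser 4, the item would go to the next-highest value, 12, so the others could achieve 12.
With Advertiser 4 present and winning, the others receive nothing, so their total is 0.
Payment = 12 - 0 = 12.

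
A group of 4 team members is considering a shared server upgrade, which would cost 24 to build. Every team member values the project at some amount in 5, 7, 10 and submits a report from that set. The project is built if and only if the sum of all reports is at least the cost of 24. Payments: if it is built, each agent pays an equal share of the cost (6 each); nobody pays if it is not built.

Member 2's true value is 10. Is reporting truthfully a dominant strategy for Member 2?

Check each profile of the others' reports and compare truth against every alternative report.
Others report (5, 5, 5): truth gives 4, best alternative gives 0.
Others report (5, 5, 7): truth gives 4, best alternative gives 4.
Others report (5, 5, 10): truth gives 4, best alternative gives 4.
Others report (5, 7, 5): truth gives 4, best alternative gives 4.
Others report (5, 7, 7): truth gives 4, best alternative gives 4.
Others report (5, 7, 10): truth gives 4, best alternative gives 4.
(Remaining 21 profiles checked similarly; truth is weakly best in each.)
In every case the truthful report is at least as good as any alternative, so it is a dominant strategy.

Yes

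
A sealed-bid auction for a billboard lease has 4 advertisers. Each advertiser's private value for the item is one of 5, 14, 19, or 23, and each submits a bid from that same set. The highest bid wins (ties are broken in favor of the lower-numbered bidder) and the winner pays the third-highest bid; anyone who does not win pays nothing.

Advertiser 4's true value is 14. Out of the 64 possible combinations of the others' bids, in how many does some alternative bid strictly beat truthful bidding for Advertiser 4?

Others bid (5, 5, 14): truth gives 0; bid 19 gives 9 > 0. Violating.
Others bid (5, 5, 19): truth gives 0; bid 23 gives 9 > 0. Violating.
Others bid (5, 14, 5): truth gives 0; bid 19 gives 9 > 0. Violating.
Others bid (5, 19, 5): truth gives 0; bid 23 gives 9 > 0. Violating.
Others bid (5, 5, 5): truth gives 9; no alternative beats it.
Others bid (5, 5, 23): truth gives 0; no alternative beats it.
(Checking all 64 profiles: 6 have a profitable deviation, 58 do not.)

6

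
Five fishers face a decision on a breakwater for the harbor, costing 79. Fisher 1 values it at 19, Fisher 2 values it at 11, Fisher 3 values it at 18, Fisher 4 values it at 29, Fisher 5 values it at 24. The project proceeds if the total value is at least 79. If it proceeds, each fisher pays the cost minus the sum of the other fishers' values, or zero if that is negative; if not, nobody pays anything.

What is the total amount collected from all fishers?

Total value 101 ≥ cost 79, so it is built.
Fisher 1: others sum to 82; max(0, 79 - 82) = 0.
Fisher 2: others sum to 90; max(0, 79 - 90) = 0.
Fisher 3: others sum to 83; max(0, 79 - 83) = 0.
Fisher 4: others sum to 72; max(0, 79 - 72) = 7.
Fisher 5: others sum to 77; max(0, 79 - 77) = 2.
Total collected = 0 + 0 + 0 + 7 + 2 = 9.

9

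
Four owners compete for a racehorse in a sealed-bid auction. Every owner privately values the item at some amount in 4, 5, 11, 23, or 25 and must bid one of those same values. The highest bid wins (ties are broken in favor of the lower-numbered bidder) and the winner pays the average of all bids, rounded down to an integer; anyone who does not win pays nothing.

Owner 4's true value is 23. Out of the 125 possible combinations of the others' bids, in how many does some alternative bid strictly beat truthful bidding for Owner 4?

44

Others bid (4, 4, 4): truth gives 15; bid 5 gives 19 > 15. Violating.
Others bid (4, 4, 5): truth gives 14; bid 11 gives 17 > 14. Violating.
Others bid (4, 4, 23): truth gives 0; bid 25 gives 9 > 0. Violating.
Others bid (4, 5, 4): truth gives 14; bid 11 gives 17 > 14. Violating.
Others bid (4, 4, 11): truth gives 13; no alternative beats it.
Others bid (4, 4, 25): truth gives 0; no alternative beats it.
(Checking all 125 profiles: 44 have a profitable deviation, 81 do not.)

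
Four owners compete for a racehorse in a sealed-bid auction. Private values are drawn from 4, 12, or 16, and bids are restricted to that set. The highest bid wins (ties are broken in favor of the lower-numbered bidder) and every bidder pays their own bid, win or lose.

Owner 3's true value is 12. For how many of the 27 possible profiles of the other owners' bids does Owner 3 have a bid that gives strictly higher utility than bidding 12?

Others bid (4, 4, 16): truth gives -12; bid 4 gives -4 > -12. Violating.
Others bid (4, 12, 4): truth gives -12; bid 4 gives -4 > -12. Violating.
Others bid (4, 12, 12): truth gives -12; bid 4 gives -4 > -12. Violating.
Others bid (4, 12, 16): truth gives -12; bid 4 gives -4 > -12. Violating.
Others bid (4, 4, 4): truth gives 0; no alternative beats it.
Others bid (4, 4, 12): truth gives 0; no alternative beats it.
(Checking all 27 profiles: 25 have a profitable deviation, 2 do not.)

25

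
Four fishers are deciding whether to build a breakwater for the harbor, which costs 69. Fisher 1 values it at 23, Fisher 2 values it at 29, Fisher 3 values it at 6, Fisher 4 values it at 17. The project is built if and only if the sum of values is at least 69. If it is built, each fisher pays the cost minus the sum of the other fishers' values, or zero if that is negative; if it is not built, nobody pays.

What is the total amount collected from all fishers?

51

Total value 75 ≥ cost 69, so it is built.
Fisher 1: others sum to 52; max(0, 69 - 52) = 17.
Fisher 2: others sum to 46; max(0, 69 - 46) = 23.
Fisher 3: others sum to 69; max(0, 69 - 69) = 0.
Fisher 4: others sum to 58; max(0, 69 - 58) = 11.
Total collected = 17 + 23 + 0 + 11 = 51.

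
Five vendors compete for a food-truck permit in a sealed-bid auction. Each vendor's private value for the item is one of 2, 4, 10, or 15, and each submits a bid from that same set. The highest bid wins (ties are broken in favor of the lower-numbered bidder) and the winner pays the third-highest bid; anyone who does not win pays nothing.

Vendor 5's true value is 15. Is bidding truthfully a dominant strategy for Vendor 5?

Yes

Check each profile of the others' bids and compare truth against every alternative bid.
Others bid (2, 2, 2, 10): truth gives 13, best alternative gives 0.
Others bid (2, 2, 10, 2): truth gives 13, best alternative gives 0.
Others bid (2, 10, 2, 2): truth gives 13, best alternative gives 0.
Others bid (10, 2, 2, 2): truth gives 13, best alternative gives 0.
Others bid (2, 2, 4, 10): truth gives 11, best alternative gives 0.
Others bid (2, 2, 10, 4): truth gives 11, best alternative gives 0.
(Remaining 250 profiles checked similarly; truth is weakly best in each.)
In every case the truthful bid is at least as good as any alternative, so it is a dominant strategy.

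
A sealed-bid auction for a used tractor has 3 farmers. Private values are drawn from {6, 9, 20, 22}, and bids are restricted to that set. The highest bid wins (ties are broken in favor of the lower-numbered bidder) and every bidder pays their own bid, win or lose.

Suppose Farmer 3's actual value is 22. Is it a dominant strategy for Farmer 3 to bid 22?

Consider the case where Farmer 1 bids 6 and Farmer 2 bids 6.
Truthful bid 22: wins, pays 22, utility 22 - 22 = 0.
Bid 9 instead: wins, pays 9, utility 22 - 9 = 13.
Since 13 > 0, bidding 9 is strictly better here, so truthful bidding is not dominant.

No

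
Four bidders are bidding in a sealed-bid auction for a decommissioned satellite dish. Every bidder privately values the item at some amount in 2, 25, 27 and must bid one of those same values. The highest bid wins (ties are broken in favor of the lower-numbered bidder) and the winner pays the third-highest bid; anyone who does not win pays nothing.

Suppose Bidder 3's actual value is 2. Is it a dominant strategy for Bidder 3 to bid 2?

Yes

Check each profile of the others' bids and compare truth against every alternative bid.
Others bid (2, 2, 2): truth gives 0, best alternative gives 0.
Others bid (2, 2, 25): truth gives 0, best alternative gives 0.
Others bid (2, 2, 27): truth gives 0, best alternative gives 0.
Others bid (2, 25, 2): truth gives 0, best alternative gives 0.
Others bid (2, 25, 25): truth gives 0, best alternative gives 0.
Others bid (2, 25, 27): truth gives 0, best alternative gives 0.
(Remaining 21 profiles checked similarly; truth is weakly best in each.)
In every case the truthful bid is at least as good as any alternative, so it is a dominant strategy.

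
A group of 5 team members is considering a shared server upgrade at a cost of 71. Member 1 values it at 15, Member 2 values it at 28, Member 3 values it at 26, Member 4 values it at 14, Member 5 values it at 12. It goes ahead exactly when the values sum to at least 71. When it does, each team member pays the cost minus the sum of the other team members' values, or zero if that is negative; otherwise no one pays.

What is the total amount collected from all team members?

6

Total value 95 ≥ cost 71, so it is built.
Member 1: others sum to 80; max(0, 71 - 80) = 0.
Member 2: others sum to 67; max(0, 71 - 67) = 4.
Member 3: others sum to 69; max(0, 71 - 69) = 2.
Member 4: others sum to 81; max(0, 71 - 81) = 0.
Member 5: others sum to 83; max(0, 71 - 83) = 0.
Total collected = 0 + 4 + 2 + 0 + 0 = 6.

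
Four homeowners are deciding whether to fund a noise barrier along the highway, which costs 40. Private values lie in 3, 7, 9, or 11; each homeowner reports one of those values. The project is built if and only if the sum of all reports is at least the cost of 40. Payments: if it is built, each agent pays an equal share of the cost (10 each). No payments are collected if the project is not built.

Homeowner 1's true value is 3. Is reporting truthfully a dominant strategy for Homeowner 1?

Yes

Check each profile of the others' reports and compare truth against every alternative report.
Others report (11, 11, 11): truth gives 0, best alternative gives -7.
Others report (3, 3, 3): truth gives 0, best alternative gives 0.
Others report (3, 3, 7): truth gives 0, best alternative gives 0.
Others report (3, 3, 9): truth gives 0, best alternative gives 0.
Others report (3, 3, 11): truth gives 0, best alternative gives 0.
Others report (3, 7, 3): truth gives 0, best alternative gives 0.
(Remaining 58 profiles checked similarly; truth is weakly best in each.)
In every case the truthful report is at least as good as any alternative, so it is a dominant strategy.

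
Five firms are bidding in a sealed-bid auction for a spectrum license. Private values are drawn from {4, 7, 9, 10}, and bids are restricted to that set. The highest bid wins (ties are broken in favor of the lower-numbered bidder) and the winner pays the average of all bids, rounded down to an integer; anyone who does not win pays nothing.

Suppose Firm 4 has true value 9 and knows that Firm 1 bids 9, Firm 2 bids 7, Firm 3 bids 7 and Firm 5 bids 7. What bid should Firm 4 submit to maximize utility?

10

Bid 4: loses, pays 0, utility 0.
Bid 7: loses, pays 0, utility 0.
Bid 9: loses, pays 0, utility 0.
Bid 10: wins, pays 8, utility 9 - 8 = 1.
The best choice is 10 with utility 1.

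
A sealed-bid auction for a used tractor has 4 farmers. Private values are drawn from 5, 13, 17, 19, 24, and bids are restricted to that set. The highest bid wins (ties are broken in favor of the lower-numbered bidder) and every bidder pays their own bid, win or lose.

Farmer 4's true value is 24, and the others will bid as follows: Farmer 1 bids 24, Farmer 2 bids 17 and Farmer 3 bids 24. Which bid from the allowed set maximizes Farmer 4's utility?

Bid 5: loses but pays 5, utility -5.
Bid 13: loses but pays 13, utility -13.
Bid 17: loses but pays 17, utility -17.
Bid 19: loses but pays 19, utility -19.
Bid 24: loses but pays 24, utility -24.
The best choice is 5 with utility -5.

5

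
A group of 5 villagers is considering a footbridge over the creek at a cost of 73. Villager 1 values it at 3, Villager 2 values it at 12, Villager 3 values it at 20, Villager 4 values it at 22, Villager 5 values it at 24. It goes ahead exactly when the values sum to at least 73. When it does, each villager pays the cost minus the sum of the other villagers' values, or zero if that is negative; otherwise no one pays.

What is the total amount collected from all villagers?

Total value 81 ≥ cost 73, so it is built.
Villager 1: others sum to 78; max(0, 73 - 78) = 0.
Villager 2: others sum to 69; max(0, 73 - 69) = 4.
Villager 3: others sum to 61; max(0, 73 - 61) = 12.
Villager 4: others sum to 59; max(0, 73 - 59) = 14.
Villager 5: others sum to 57; max(0, 73 - 57) = 16.
Total collected = 0 + 4 + 12 + 14 + 16 = 46.

46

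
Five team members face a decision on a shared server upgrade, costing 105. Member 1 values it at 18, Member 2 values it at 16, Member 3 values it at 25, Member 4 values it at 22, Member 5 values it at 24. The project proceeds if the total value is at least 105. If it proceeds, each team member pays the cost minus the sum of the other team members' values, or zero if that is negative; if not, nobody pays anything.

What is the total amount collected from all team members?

Total value 105 ≥ cost 105, so it is built.
Member 1: others sum to 87; max(0, 105 - 87) = 18.
Member 2: others sum to 89; max(0, 105 - 89) = 16.
Member 3: others sum to 80; max(0, 105 - 80) = 25.
Member 4: others sum to 83; max(0, 105 - 83) = 22.
Member 5: others sum to 81; max(0, 105 - 81) = 24.
Total collected = 18 + 16 + 25 + 22 + 24 = 105.

105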